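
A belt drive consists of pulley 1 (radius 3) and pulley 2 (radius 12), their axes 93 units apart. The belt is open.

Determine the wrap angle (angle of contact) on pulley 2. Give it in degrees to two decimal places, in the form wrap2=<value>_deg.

wrap2=191.11_deg

open belt: β = asin((r2−r1)/C) = asin(9/93) = 5.5534°
wrap1 = π − 2β = 168.8931°
wrap2 = π + 2β = 191.1069°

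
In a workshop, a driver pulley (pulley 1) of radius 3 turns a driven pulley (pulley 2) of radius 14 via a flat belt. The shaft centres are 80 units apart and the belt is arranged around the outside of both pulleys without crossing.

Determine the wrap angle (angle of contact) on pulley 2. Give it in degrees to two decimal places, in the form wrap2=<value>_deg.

open belt: β = asin((r2−r1)/C) = asin(11/80) = 7.9032°
wrap1 = π − 2β = 164.1936°
wrap2 = π + 2β = 195.8064°

wrap2=195.81_deg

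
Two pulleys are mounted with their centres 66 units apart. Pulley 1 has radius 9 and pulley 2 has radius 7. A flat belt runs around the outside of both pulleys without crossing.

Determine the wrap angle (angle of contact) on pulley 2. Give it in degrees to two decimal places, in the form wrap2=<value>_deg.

open belt: β = asin((r2−r1)/C) = asin(-2/66) = -1.7365°
wrap1 = π − 2β = 183.4730°
wrap2 = π + 2β = 176.5270°

wrap2=176.53_deg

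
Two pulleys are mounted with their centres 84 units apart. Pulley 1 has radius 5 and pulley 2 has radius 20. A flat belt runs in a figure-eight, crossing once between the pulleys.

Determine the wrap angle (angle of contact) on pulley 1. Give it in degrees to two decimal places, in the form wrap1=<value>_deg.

wrap1=214.63_deg

crossed belt: β = asin((r1+r2)/C) = asin(25/84) = 17.3147°
wrap1 = wrap2 = π + 2β = 214.6293°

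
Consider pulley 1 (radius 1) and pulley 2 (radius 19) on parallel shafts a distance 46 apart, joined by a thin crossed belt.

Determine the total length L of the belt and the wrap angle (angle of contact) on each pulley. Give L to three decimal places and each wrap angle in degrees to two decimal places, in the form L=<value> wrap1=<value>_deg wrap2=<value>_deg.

L=163.673 wrap1=231.54_deg wrap2=231.54_deg

crossed belt: β = asin((r1+r2)/C) = asin(20/46) = 25.7715°
wrap1 = wrap2 = π + 2β = 231.5429°
tangent length = C·cosβ = 41.4246
L = (r1+r2)·wrap + 2·C·cosβ = 20·4.0412 + 2·41.4246 = 163.6730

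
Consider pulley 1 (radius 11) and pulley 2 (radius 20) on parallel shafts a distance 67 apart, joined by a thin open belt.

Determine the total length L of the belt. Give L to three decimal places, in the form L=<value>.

open belt: β = asin((r2−r1)/C) = asin(9/67) = 7.7198°
wrap1 = π − 2β = 164.5604°
wrap2 = π + 2β = 195.4396°
tangent length = C·cosβ = 66.3928
L = r1·wrap1 + r2·wrap2 + 2·C·cosβ = 11·2.8721 + 20·3.4111 + 2·66.3928 = 232.6002

L=232.600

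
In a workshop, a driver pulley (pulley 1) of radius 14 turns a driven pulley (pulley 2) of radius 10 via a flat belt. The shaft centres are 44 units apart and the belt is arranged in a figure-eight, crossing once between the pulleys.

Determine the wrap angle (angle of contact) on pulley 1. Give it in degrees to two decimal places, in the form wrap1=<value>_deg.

wrap1=246.11_deg

crossed belt: β = asin((r1+r2)/C) = asin(24/44) = 33.0557°
wrap1 = wrap2 = π + 2β = 246.1115°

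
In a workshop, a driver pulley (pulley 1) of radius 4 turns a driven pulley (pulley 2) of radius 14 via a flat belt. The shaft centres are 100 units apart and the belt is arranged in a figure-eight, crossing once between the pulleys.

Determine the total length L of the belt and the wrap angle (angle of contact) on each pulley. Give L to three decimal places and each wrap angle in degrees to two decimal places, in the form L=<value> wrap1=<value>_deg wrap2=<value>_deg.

crossed belt: β = asin((r1+r2)/C) = asin(18/100) = 10.3698°
wrap1 = wrap2 = π + 2β = 200.7395°
tangent length = C·cosβ = 98.3667
L = (r1+r2)·wrap + 2·C·cosβ = 18·3.5036 + 2·98.3667 = 259.7975

L=259.798 wrap1=200.74_deg wrap2=200.74_deg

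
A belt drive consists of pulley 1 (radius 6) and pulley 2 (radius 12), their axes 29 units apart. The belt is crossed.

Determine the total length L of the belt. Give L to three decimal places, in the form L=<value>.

crossed belt: β = asin((r1+r2)/C) = asin(18/29) = 38.3665°
wrap1 = wrap2 = π + 2β = 256.7330°
tangent length = C·cosβ = 22.7376
L = (r1+r2)·wrap + 2·C·cosβ = 18·4.4808 + 2·22.7376 = 126.1303

L=126.130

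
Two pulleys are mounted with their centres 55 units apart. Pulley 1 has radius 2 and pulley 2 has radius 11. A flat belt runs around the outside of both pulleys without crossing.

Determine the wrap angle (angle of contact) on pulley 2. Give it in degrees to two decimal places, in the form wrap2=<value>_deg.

wrap2=198.84_deg

open belt: β = asin((r2−r1)/C) = asin(9/55) = 9.4180°
wrap1 = π − 2β = 161.1639°
wrap2 = π + 2β = 198.8361°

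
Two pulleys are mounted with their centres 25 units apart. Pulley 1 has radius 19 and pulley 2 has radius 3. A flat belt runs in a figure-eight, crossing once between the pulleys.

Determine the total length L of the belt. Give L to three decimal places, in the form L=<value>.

L=140.202

crossed belt: β = asin((r1+r2)/C) = asin(22/25) = 61.6424°
wrap1 = wrap2 = π + 2β = 303.2847°
tangent length = C·cosβ = 11.8743
L = (r1+r2)·wrap + 2·C·cosβ = 22·5.2933 + 2·11.8743 = 140.2017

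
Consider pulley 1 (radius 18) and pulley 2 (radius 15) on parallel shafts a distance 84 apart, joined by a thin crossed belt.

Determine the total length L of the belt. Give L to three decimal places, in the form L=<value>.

L=284.812

crossed belt: β = asin((r1+r2)/C) = asin(33/84) = 23.1324°
wrap1 = wrap2 = π + 2β = 226.2648°
tangent length = C·cosβ = 77.2464
L = (r1+r2)·wrap + 2·C·cosβ = 33·3.9491 + 2·77.2464 = 284.8119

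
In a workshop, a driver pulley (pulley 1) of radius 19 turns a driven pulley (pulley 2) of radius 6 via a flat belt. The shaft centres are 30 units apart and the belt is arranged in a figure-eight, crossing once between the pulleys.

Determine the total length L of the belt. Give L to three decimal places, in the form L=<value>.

crossed belt: β = asin((r1+r2)/C) = asin(25/30) = 56.4427°
wrap1 = wrap2 = π + 2β = 292.8854°
tangent length = C·cosβ = 16.5831
L = (r1+r2)·wrap + 2·C·cosβ = 25·5.1118 + 2·16.5831 = 160.9616

L=160.962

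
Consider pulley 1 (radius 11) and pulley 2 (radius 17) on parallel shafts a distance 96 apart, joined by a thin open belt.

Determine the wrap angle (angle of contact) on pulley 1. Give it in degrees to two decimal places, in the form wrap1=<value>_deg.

wrap1=172.83_deg

open belt: β = asin((r2−r1)/C) = asin(6/96) = 3.5833°
wrap1 = π − 2β = 172.8334°
wrap2 = π + 2β = 187.1666°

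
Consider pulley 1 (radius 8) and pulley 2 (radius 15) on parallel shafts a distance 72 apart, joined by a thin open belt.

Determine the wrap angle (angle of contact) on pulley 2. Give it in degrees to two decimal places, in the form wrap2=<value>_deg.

open belt: β = asin((r2−r1)/C) = asin(7/72) = 5.5792°
wrap1 = π − 2β = 168.8415°
wrap2 = π + 2β = 191.1585°

wrap2=191.16_deg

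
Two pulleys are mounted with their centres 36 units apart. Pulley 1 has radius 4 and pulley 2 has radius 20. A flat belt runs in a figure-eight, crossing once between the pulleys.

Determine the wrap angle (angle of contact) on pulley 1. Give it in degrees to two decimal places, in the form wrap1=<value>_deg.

wrap1=263.62_deg

crossed belt: β = asin((r1+r2)/C) = asin(24/36) = 41.8103°
wrap1 = wrap2 = π + 2β = 263.6206°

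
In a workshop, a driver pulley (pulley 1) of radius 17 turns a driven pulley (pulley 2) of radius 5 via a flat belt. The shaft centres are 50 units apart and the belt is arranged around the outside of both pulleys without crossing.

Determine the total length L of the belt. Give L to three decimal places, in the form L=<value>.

L=172.009

open belt: β = asin((r2−r1)/C) = asin(-12/50) = -13.8865°
wrap1 = π − 2β = 207.7731°
wrap2 = π + 2β = 152.2269°
tangent length = C·cosβ = 48.5386
L = r1·wrap1 + r2·wrap2 + 2·C·cosβ = 17·3.6263 + 5·2.6569 + 2·48.5386 = 172.0091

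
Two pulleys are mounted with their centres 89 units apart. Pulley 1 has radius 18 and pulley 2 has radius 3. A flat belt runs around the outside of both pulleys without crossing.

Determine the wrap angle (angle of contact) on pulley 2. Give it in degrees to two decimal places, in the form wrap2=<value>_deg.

open belt: β = asin((r2−r1)/C) = asin(-15/89) = -9.7029°
wrap1 = π − 2β = 199.4058°
wrap2 = π + 2β = 160.5942°

wrap2=160.59_deg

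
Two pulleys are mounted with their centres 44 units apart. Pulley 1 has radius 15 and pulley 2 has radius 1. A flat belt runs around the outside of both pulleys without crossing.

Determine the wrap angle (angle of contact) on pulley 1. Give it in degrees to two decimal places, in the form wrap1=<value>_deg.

open belt: β = asin((r2−r1)/C) = asin(-14/44) = -18.5530°
wrap1 = π − 2β = 217.1060°
wrap2 = π + 2β = 142.8940°

wrap1=217.11_deg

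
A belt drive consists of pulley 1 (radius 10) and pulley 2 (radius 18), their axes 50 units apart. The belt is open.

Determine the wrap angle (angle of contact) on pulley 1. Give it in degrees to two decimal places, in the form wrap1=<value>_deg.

open belt: β = asin((r2−r1)/C) = asin(8/50) = 9.2069°
wrap1 = π − 2β = 161.5862°
wrap2 = π + 2β = 198.4138°

wrap1=161.59_deg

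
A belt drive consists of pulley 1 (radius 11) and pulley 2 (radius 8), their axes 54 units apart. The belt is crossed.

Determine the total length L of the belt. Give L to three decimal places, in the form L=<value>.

L=174.447

crossed belt: β = asin((r1+r2)/C) = asin(19/54) = 20.6006°
wrap1 = wrap2 = π + 2β = 221.2012°
tangent length = C·cosβ = 50.5470
L = (r1+r2)·wrap + 2·C·cosβ = 19·3.8607 + 2·50.5470 = 174.4471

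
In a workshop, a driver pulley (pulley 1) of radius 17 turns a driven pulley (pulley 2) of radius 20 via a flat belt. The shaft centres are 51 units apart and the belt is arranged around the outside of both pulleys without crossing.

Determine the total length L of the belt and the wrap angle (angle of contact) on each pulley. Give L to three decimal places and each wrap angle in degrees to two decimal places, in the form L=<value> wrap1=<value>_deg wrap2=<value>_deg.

open belt: β = asin((r2−r1)/C) = asin(3/51) = 3.3723°
wrap1 = π − 2β = 173.2554°
wrap2 = π + 2β = 186.7446°
tangent length = C·cosβ = 50.9117
L = r1·wrap1 + r2·wrap2 + 2·C·cosβ = 17·3.0239 + 20·3.2593 + 2·50.9117 = 218.4154

L=218.415 wrap1=173.26_deg wrap2=186.74_deg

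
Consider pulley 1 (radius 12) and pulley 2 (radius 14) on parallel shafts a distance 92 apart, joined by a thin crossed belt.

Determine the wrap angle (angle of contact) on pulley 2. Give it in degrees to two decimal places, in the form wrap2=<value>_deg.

crossed belt: β = asin((r1+r2)/C) = asin(26/92) = 16.4160°
wrap1 = wrap2 = π + 2β = 212.8319°

wrap2=212.83_deg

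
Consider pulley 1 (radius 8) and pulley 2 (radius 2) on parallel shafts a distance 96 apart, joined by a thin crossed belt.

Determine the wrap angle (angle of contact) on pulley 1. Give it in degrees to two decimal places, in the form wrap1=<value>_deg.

crossed belt: β = asin((r1+r2)/C) = asin(10/96) = 5.9792°
wrap1 = wrap2 = π + 2β = 191.9583°

wrap1=191.96_deg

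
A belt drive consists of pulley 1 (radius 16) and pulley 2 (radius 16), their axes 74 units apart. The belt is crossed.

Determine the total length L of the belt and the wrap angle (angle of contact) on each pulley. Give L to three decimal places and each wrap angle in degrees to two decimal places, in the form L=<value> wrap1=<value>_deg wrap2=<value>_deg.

crossed belt: β = asin((r1+r2)/C) = asin(32/74) = 25.6220°
wrap1 = wrap2 = π + 2β = 231.2441°
tangent length = C·cosβ = 66.7233
L = (r1+r2)·wrap + 2·C·cosβ = 32·4.0360 + 2·66.7233 = 262.5977

L=262.598 wrap1=231.24_deg wrap2=231.24_deg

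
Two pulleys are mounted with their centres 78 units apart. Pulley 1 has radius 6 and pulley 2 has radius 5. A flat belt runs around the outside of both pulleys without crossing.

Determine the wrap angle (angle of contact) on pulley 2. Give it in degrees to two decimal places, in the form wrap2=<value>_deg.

open belt: β = asin((r2−r1)/C) = asin(-1/78) = -0.7346°
wrap1 = π − 2β = 181.4692°
wrap2 = π + 2β = 178.5308°

wrap2=178.53_deg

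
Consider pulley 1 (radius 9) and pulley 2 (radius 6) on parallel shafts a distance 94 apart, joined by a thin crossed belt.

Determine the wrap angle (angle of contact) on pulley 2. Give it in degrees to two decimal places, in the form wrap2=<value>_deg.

wrap2=198.36_deg

crossed belt: β = asin((r1+r2)/C) = asin(15/94) = 9.1822°
wrap1 = wrap2 = π + 2β = 198.3644°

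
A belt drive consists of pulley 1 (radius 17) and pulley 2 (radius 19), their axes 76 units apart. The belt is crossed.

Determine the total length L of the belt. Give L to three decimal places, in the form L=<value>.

L=282.493

crossed belt: β = asin((r1+r2)/C) = asin(36/76) = 28.2737°
wrap1 = wrap2 = π + 2β = 236.5474°
tangent length = C·cosβ = 66.9328
L = (r1+r2)·wrap + 2·C·cosβ = 36·4.1285 + 2·66.9328 = 282.4927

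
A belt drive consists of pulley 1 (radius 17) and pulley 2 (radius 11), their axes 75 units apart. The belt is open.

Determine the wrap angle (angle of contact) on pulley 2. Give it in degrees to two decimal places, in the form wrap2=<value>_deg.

wrap2=170.82_deg

open belt: β = asin((r2−r1)/C) = asin(-6/75) = -4.5886°
wrap1 = π − 2β = 189.1771°
wrap2 = π + 2β = 170.8229°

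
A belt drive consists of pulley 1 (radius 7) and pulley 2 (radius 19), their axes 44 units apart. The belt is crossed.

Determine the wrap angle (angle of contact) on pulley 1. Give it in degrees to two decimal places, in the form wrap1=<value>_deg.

wrap1=252.44_deg

crossed belt: β = asin((r1+r2)/C) = asin(26/44) = 36.2215°
wrap1 = wrap2 = π + 2β = 252.4431°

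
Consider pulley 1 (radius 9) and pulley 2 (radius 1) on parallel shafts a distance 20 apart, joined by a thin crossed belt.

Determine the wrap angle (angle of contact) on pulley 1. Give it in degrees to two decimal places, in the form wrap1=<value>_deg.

crossed belt: β = asin((r1+r2)/C) = asin(10/20) = 30.0000°
wrap1 = wrap2 = π + 2β = 240.0000°

wrap1=240.00_deg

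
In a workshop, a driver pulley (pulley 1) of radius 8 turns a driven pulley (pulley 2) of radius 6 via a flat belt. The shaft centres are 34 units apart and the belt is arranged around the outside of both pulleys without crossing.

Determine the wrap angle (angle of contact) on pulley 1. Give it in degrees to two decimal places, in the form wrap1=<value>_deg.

open belt: β = asin((r2−r1)/C) = asin(-2/34) = -3.3723°
wrap1 = π − 2β = 186.7446°
wrap2 = π + 2β = 173.2554°

wrap1=186.74_deg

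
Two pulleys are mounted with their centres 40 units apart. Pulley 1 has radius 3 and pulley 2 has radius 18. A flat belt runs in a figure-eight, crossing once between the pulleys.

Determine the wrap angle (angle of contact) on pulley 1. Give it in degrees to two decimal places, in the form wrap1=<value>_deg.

crossed belt: β = asin((r1+r2)/C) = asin(21/40) = 31.6682°
wrap1 = wrap2 = π + 2β = 243.3365°

wrap1=243.34_deg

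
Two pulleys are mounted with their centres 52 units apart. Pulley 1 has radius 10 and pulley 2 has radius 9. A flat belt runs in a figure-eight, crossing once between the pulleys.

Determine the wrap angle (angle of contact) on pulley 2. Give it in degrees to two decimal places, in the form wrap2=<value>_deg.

crossed belt: β = asin((r1+r2)/C) = asin(19/52) = 21.4313°
wrap1 = wrap2 = π + 2β = 222.8625°

wrap2=222.86_deg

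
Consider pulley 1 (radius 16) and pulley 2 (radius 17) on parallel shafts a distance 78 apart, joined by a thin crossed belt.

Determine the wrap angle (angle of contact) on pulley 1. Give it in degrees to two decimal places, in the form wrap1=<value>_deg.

wrap1=230.06_deg

crossed belt: β = asin((r1+r2)/C) = asin(33/78) = 25.0290°
wrap1 = wrap2 = π + 2β = 230.0580°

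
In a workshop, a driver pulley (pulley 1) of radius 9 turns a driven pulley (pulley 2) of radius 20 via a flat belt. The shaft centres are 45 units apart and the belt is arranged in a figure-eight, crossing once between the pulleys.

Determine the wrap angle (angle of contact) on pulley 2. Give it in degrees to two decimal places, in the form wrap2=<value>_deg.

wrap2=260.25_deg

crossed belt: β = asin((r1+r2)/C) = asin(29/45) = 40.1240°
wrap1 = wrap2 = π + 2β = 260.2481°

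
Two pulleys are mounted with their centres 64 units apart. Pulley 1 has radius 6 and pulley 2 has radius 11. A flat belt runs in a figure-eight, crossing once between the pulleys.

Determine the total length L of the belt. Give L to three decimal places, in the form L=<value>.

L=185.950

crossed belt: β = asin((r1+r2)/C) = asin(17/64) = 15.4041°
wrap1 = wrap2 = π + 2β = 210.8082°
tangent length = C·cosβ = 61.7009
L = (r1+r2)·wrap + 2·C·cosβ = 17·3.6793 + 2·61.7009 = 185.9498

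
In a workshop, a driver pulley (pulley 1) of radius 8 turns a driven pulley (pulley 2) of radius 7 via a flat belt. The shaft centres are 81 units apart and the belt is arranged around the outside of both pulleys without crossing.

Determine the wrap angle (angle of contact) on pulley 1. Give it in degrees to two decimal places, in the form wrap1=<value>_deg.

open belt: β = asin((r2−r1)/C) = asin(-1/81) = -0.7074°
wrap1 = π − 2β = 181.4147°
wrap2 = π + 2β = 178.5853°

wrap1=181.41_deg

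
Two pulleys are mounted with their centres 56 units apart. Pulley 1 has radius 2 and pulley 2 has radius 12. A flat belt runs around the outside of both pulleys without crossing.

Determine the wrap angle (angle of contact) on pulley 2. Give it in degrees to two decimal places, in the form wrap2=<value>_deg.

open belt: β = asin((r2−r1)/C) = asin(10/56) = 10.2866°
wrap1 = π − 2β = 159.4269°
wrap2 = π + 2β = 200.5731°

wrap2=200.57_deg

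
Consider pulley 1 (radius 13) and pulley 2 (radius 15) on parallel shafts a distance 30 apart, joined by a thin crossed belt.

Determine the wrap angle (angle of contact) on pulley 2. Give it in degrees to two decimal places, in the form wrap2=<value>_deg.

crossed belt: β = asin((r1+r2)/C) = asin(28/30) = 68.9605°
wrap1 = wrap2 = π + 2β = 317.9211°

wrap2=317.92_deg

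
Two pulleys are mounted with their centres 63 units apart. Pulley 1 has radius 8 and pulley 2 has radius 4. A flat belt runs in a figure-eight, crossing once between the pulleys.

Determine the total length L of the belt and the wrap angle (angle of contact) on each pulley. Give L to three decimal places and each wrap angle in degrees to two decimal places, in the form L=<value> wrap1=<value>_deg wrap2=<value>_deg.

crossed belt: β = asin((r1+r2)/C) = asin(12/63) = 10.9806°
wrap1 = wrap2 = π + 2β = 201.9612°
tangent length = C·cosβ = 61.8466
L = (r1+r2)·wrap + 2·C·cosβ = 12·3.5249 + 2·61.8466 = 165.9918

L=165.992 wrap1=201.96_deg wrap2=201.96_deg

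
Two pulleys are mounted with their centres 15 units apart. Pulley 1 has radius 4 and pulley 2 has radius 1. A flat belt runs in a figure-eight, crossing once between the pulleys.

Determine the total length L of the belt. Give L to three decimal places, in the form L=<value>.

L=47.391

crossed belt: β = asin((r1+r2)/C) = asin(5/15) = 19.4712°
wrap1 = wrap2 = π + 2β = 218.9424°
tangent length = C·cosβ = 14.1421
L = (r1+r2)·wrap + 2·C·cosβ = 5·3.8213 + 2·14.1421 = 47.3906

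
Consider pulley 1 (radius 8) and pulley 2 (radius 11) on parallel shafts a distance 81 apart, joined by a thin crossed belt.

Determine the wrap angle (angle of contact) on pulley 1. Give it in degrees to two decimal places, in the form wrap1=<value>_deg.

crossed belt: β = asin((r1+r2)/C) = asin(19/81) = 13.5662°
wrap1 = wrap2 = π + 2β = 207.1323°

wrap1=207.13_deg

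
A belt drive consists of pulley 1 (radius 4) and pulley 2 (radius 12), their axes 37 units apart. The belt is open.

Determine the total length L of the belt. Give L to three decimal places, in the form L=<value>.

L=126.002

open belt: β = asin((r2−r1)/C) = asin(8/37) = 12.4869°
wrap1 = π − 2β = 155.0262°
wrap2 = π + 2β = 204.9738°
tangent length = C·cosβ = 36.1248
L = r1·wrap1 + r2·wrap2 + 2·C·cosβ = 4·2.7057 + 12·3.5775 + 2·36.1248 = 126.0020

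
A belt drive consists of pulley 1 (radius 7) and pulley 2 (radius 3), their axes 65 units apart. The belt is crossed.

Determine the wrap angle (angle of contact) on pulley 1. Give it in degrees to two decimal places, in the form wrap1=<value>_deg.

wrap1=197.70_deg

crossed belt: β = asin((r1+r2)/C) = asin(10/65) = 8.8499°
wrap1 = wrap2 = π + 2β = 197.6998°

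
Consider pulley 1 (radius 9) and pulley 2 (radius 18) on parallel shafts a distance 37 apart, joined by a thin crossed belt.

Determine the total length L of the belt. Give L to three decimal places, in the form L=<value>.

crossed belt: β = asin((r1+r2)/C) = asin(27/37) = 46.8637°
wrap1 = wrap2 = π + 2β = 273.7275°
tangent length = C·cosβ = 25.2982
L = (r1+r2)·wrap + 2·C·cosβ = 27·4.7774 + 2·25.2982 = 179.5875

L=179.587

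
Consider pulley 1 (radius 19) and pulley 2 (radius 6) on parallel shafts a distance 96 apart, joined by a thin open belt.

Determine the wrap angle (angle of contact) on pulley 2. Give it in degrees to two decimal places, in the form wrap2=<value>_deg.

wrap2=164.43_deg

open belt: β = asin((r2−r1)/C) = asin(-13/96) = -7.7827°
wrap1 = π − 2β = 195.5654°
wrap2 = π + 2β = 164.4346°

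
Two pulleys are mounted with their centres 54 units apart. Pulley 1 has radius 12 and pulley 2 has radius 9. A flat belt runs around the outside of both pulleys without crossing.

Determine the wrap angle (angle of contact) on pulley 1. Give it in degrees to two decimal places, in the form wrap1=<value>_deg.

open belt: β = asin((r2−r1)/C) = asin(-3/54) = -3.1847°
wrap1 = π − 2β = 186.3695°
wrap2 = π + 2β = 173.6305°

wrap1=186.37_deg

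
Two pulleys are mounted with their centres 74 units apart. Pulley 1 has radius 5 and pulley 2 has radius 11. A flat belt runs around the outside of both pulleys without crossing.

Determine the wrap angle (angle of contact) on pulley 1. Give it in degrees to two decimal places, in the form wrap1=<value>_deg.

open belt: β = asin((r2−r1)/C) = asin(6/74) = 4.6507°
wrap1 = π − 2β = 170.6986°
wrap2 = π + 2β = 189.3014°

wrap1=170.70_deg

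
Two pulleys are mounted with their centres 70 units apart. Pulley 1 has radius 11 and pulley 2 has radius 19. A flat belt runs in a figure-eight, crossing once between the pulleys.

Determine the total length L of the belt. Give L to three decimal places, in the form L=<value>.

crossed belt: β = asin((r1+r2)/C) = asin(30/70) = 25.3769°
wrap1 = wrap2 = π + 2β = 230.7539°
tangent length = C·cosβ = 63.2456
L = (r1+r2)·wrap + 2·C·cosβ = 30·4.0274 + 2·63.2456 = 247.3135

L=247.314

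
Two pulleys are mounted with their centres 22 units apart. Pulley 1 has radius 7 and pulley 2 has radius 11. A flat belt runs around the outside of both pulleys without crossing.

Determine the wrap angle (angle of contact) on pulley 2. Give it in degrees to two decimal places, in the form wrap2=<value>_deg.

open belt: β = asin((r2−r1)/C) = asin(4/22) = 10.4757°
wrap1 = π − 2β = 159.0486°
wrap2 = π + 2β = 200.9514°

wrap2=200.95_deg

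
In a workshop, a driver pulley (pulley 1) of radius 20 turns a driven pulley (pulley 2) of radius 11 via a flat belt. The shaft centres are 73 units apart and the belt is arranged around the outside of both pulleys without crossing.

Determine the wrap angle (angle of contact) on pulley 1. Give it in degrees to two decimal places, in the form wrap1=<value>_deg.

open belt: β = asin((r2−r1)/C) = asin(-9/73) = -7.0819°
wrap1 = π − 2β = 194.1638°
wrap2 = π + 2β = 165.8362°

wrap1=194.16_deg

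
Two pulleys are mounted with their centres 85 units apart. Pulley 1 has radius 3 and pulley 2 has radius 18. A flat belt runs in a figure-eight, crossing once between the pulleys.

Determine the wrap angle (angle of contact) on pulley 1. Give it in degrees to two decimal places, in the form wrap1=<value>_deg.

crossed belt: β = asin((r1+r2)/C) = asin(21/85) = 14.3035°
wrap1 = wrap2 = π + 2β = 208.6071°

wrap1=208.61_deg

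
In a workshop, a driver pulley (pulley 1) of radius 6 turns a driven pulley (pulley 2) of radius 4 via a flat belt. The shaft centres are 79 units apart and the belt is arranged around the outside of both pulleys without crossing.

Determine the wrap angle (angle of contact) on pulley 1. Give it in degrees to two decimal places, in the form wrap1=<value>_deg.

wrap1=182.90_deg

open belt: β = asin((r2−r1)/C) = asin(-2/79) = -1.4507°
wrap1 = π − 2β = 182.9014°
wrap2 = π + 2β = 177.0986°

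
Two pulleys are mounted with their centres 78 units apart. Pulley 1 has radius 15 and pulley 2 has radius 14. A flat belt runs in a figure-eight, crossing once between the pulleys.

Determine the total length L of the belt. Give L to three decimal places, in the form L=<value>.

L=258.018

crossed belt: β = asin((r1+r2)/C) = asin(29/78) = 21.8264°
wrap1 = wrap2 = π + 2β = 223.6527°
tangent length = C·cosβ = 72.4086
L = (r1+r2)·wrap + 2·C·cosβ = 29·3.9035 + 2·72.4086 = 258.0179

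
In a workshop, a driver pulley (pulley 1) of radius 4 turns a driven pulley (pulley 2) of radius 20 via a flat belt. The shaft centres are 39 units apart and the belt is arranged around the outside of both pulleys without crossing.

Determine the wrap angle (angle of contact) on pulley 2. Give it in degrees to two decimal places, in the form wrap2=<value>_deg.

open belt: β = asin((r2−r1)/C) = asin(16/39) = 24.2209°
wrap1 = π − 2β = 131.5581°
wrap2 = π + 2β = 228.4419°

wrap2=228.44_deg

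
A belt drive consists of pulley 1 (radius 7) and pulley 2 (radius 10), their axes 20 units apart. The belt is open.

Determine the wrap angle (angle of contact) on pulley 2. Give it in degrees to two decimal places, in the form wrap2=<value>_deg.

wrap2=197.25_deg

open belt: β = asin((r2−r1)/C) = asin(3/20) = 8.6269°
wrap1 = π − 2β = 162.7461°
wrap2 = π + 2β = 197.2539°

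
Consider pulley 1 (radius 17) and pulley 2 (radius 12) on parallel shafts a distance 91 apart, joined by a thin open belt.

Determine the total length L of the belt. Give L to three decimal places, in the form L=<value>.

L=273.381

open belt: β = asin((r2−r1)/C) = asin(-5/91) = -3.1497°
wrap1 = π − 2β = 186.2994°
wrap2 = π + 2β = 173.7006°
tangent length = C·cosβ = 90.8625
L = r1·wrap1 + r2·wrap2 + 2·C·cosβ = 17·3.2515 + 12·3.0316 + 2·90.8625 = 273.3810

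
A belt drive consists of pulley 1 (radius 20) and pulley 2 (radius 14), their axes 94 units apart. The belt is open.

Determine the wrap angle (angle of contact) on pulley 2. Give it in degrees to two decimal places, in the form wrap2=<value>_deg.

wrap2=172.68_deg

open belt: β = asin((r2−r1)/C) = asin(-6/94) = -3.6597°
wrap1 = π − 2β = 187.3193°
wrap2 = π + 2β = 172.6807°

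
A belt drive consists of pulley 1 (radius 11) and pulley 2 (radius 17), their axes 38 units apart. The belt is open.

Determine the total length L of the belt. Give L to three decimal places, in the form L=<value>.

open belt: β = asin((r2−r1)/C) = asin(6/38) = 9.0847°
wrap1 = π − 2β = 161.8306°
wrap2 = π + 2β = 198.1694°
tangent length = C·cosβ = 37.5233
L = r1·wrap1 + r2·wrap2 + 2·C·cosβ = 11·2.8245 + 17·3.4587 + 2·37.5233 = 164.9139

L=164.914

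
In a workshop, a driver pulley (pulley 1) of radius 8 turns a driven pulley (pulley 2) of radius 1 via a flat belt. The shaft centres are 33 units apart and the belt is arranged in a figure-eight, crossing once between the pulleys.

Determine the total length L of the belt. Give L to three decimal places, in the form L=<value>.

L=96.744

crossed belt: β = asin((r1+r2)/C) = asin(9/33) = 15.8266°
wrap1 = wrap2 = π + 2β = 211.6532°
tangent length = C·cosβ = 31.7490
L = (r1+r2)·wrap + 2·C·cosβ = 9·3.6940 + 2·31.7490 = 96.7444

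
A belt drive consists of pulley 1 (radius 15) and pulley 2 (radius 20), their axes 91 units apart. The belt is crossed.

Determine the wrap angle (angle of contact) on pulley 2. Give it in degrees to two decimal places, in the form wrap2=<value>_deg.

wrap2=225.24_deg

crossed belt: β = asin((r1+r2)/C) = asin(35/91) = 22.6199°
wrap1 = wrap2 = π + 2β = 225.2397°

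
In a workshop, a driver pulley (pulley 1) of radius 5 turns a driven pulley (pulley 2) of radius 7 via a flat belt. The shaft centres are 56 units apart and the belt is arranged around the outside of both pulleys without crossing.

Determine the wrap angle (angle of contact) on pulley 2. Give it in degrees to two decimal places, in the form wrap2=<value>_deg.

wrap2=184.09_deg

open belt: β = asin((r2−r1)/C) = asin(2/56) = 2.0467°
wrap1 = π − 2β = 175.9066°
wrap2 = π + 2β = 184.0934°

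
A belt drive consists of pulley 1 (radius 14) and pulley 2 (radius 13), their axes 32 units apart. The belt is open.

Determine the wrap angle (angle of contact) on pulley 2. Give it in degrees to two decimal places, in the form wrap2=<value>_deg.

open belt: β = asin((r2−r1)/C) = asin(-1/32) = -1.7908°
wrap1 = π − 2β = 183.5816°
wrap2 = π + 2β = 176.4184°

wrap2=176.42_deg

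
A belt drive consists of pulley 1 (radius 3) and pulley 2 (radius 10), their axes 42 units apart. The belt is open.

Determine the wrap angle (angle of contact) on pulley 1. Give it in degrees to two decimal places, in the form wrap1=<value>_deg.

open belt: β = asin((r2−r1)/C) = asin(7/42) = 9.5941°
wrap1 = π − 2β = 160.8119°
wrap2 = π + 2β = 199.1881°

wrap1=160.81_deg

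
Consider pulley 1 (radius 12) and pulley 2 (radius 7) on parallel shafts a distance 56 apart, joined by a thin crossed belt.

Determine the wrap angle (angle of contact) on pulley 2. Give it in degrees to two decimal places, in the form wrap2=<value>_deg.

wrap2=219.67_deg

crossed belt: β = asin((r1+r2)/C) = asin(19/56) = 19.8334°
wrap1 = wrap2 = π + 2β = 219.6667°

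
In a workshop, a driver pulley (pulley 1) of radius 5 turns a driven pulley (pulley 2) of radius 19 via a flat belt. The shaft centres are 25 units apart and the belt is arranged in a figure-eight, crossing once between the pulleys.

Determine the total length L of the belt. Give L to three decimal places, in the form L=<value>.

L=151.174

crossed belt: β = asin((r1+r2)/C) = asin(24/25) = 73.7398°
wrap1 = wrap2 = π + 2β = 327.4796°
tangent length = C·cosβ = 7.0000
L = (r1+r2)·wrap + 2·C·cosβ = 24·5.7156 + 2·7.0000 = 151.1743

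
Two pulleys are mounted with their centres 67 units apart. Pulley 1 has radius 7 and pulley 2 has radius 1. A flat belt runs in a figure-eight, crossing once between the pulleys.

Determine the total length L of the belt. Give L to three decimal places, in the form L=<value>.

crossed belt: β = asin((r1+r2)/C) = asin(8/67) = 6.8576°
wrap1 = wrap2 = π + 2β = 193.7153°
tangent length = C·cosβ = 66.5207
L = (r1+r2)·wrap + 2·C·cosβ = 8·3.3810 + 2·66.5207 = 160.0891

L=160.089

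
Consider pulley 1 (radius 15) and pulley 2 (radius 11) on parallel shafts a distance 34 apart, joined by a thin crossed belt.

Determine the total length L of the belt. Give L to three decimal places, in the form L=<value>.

crossed belt: β = asin((r1+r2)/C) = asin(26/34) = 49.8808°
wrap1 = wrap2 = π + 2β = 279.7617°
tangent length = C·cosβ = 21.9089
L = (r1+r2)·wrap + 2·C·cosβ = 26·4.8828 + 2·21.9089 = 170.7696

L=170.770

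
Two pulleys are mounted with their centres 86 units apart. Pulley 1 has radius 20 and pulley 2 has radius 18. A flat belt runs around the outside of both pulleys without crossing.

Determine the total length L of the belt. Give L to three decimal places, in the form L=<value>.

open belt: β = asin((r2−r1)/C) = asin(-2/86) = -1.3326°
wrap1 = π − 2β = 182.6652°
wrap2 = π + 2β = 177.3348°
tangent length = C·cosβ = 85.9767
L = r1·wrap1 + r2·wrap2 + 2·C·cosβ = 20·3.1881 + 18·3.0951 + 2·85.9767 = 291.4270

L=291.427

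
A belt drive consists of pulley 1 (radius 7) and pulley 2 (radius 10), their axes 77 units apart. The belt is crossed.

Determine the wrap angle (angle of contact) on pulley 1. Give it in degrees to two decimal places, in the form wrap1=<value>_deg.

crossed belt: β = asin((r1+r2)/C) = asin(17/77) = 12.7548°
wrap1 = wrap2 = π + 2β = 205.5096°

wrap1=205.51_deg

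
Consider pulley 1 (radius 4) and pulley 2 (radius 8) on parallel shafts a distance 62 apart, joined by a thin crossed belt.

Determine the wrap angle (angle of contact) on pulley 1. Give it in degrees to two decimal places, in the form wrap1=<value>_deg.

wrap1=202.32_deg

crossed belt: β = asin((r1+r2)/C) = asin(12/62) = 11.1599°
wrap1 = wrap2 = π + 2β = 202.3199°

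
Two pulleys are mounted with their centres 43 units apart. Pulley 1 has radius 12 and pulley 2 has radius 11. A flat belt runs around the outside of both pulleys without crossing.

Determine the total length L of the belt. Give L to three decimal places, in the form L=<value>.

open belt: β = asin((r2−r1)/C) = asin(-1/43) = -1.3326°
wrap1 = π − 2β = 182.6652°
wrap2 = π + 2β = 177.3348°
tangent length = C·cosβ = 42.9884
L = r1·wrap1 + r2·wrap2 + 2·C·cosβ = 12·3.1881 + 11·3.0951 + 2·42.9884 = 158.2799

L=158.280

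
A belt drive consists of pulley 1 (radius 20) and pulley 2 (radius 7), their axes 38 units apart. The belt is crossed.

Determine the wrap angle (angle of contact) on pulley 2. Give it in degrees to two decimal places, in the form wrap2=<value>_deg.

wrap2=270.56_deg

crossed belt: β = asin((r1+r2)/C) = asin(27/38) = 45.2778°
wrap1 = wrap2 = π + 2β = 270.5555°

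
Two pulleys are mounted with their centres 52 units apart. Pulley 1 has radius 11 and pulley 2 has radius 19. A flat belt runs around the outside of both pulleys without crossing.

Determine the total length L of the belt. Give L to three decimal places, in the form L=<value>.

L=199.481

open belt: β = asin((r2−r1)/C) = asin(8/52) = 8.8499°
wrap1 = π − 2β = 162.3002°
wrap2 = π + 2β = 197.6998°
tangent length = C·cosβ = 51.3809
L = r1·wrap1 + r2·wrap2 + 2·C·cosβ = 11·2.8327 + 19·3.4505 + 2·51.3809 = 199.4810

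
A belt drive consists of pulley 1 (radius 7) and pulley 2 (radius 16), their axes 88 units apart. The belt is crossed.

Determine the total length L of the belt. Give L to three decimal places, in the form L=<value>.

crossed belt: β = asin((r1+r2)/C) = asin(23/88) = 15.1510°
wrap1 = wrap2 = π + 2β = 210.3020°
tangent length = C·cosβ = 84.9412
L = (r1+r2)·wrap + 2·C·cosβ = 23·3.6705 + 2·84.9412 = 254.3029

L=254.303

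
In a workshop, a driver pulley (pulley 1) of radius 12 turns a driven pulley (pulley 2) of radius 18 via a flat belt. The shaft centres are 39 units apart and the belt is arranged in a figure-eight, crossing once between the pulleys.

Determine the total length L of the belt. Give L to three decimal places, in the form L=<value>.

crossed belt: β = asin((r1+r2)/C) = asin(30/39) = 50.2849°
wrap1 = wrap2 = π + 2β = 280.5697°
tangent length = C·cosβ = 24.9199
L = (r1+r2)·wrap + 2·C·cosβ = 30·4.8969 + 2·24.9199 = 196.7457

L=196.746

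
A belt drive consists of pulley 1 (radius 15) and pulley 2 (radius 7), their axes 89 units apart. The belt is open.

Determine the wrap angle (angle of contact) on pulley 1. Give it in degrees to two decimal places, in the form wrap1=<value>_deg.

open belt: β = asin((r2−r1)/C) = asin(-8/89) = -5.1571°
wrap1 = π − 2β = 190.3143°
wrap2 = π + 2β = 169.6857°

wrap1=190.31_deg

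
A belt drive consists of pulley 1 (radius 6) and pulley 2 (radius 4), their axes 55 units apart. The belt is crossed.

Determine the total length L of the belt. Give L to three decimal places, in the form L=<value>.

crossed belt: β = asin((r1+r2)/C) = asin(10/55) = 10.4757°
wrap1 = wrap2 = π + 2β = 200.9514°
tangent length = C·cosβ = 54.0833
L = (r1+r2)·wrap + 2·C·cosβ = 10·3.5073 + 2·54.0833 = 143.2392

L=143.239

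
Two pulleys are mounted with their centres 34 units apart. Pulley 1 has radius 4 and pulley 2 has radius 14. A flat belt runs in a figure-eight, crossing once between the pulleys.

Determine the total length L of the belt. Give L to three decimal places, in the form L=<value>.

crossed belt: β = asin((r1+r2)/C) = asin(18/34) = 31.9657°
wrap1 = wrap2 = π + 2β = 243.9314°
tangent length = C·cosβ = 28.8444
L = (r1+r2)·wrap + 2·C·cosβ = 18·4.2574 + 2·28.8444 = 134.3221

L=134.322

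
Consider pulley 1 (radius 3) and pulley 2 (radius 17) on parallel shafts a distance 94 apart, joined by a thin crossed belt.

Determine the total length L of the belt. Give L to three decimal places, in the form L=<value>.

L=255.103

crossed belt: β = asin((r1+r2)/C) = asin(20/94) = 12.2845°
wrap1 = wrap2 = π + 2β = 204.5690°
tangent length = C·cosβ = 91.8477
L = (r1+r2)·wrap + 2·C·cosβ = 20·3.5704 + 2·91.8477 = 255.1034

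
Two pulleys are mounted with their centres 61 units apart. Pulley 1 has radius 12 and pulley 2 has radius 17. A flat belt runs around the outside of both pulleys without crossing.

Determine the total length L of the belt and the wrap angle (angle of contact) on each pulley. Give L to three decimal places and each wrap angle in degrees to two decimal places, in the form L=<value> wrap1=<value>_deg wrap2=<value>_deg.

L=213.516 wrap1=170.60_deg wrap2=189.40_deg

open belt: β = asin((r2−r1)/C) = asin(5/61) = 4.7017°
wrap1 = π − 2β = 170.5967°
wrap2 = π + 2β = 189.4033°
tangent length = C·cosβ = 60.7947
L = r1·wrap1 + r2·wrap2 + 2·C·cosβ = 12·2.9775 + 17·3.3057 + 2·60.7947 = 213.5163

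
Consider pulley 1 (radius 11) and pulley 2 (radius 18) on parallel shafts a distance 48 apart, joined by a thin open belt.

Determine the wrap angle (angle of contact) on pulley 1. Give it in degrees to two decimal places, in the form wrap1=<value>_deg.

open belt: β = asin((r2−r1)/C) = asin(7/48) = 8.3855°
wrap1 = π − 2β = 163.2289°
wrap2 = π + 2β = 196.7711°

wrap1=163.23_deg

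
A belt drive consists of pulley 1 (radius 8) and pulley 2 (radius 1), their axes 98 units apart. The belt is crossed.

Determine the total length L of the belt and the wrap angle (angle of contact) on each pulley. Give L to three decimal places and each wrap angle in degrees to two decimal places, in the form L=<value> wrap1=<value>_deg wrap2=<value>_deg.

L=225.101 wrap1=190.54_deg wrap2=190.54_deg

crossed belt: β = asin((r1+r2)/C) = asin(9/98) = 5.2693°
wrap1 = wrap2 = π + 2β = 190.5386°
tangent length = C·cosβ = 97.5859
L = (r1+r2)·wrap + 2·C·cosβ = 9·3.3255 + 2·97.5859 = 225.1014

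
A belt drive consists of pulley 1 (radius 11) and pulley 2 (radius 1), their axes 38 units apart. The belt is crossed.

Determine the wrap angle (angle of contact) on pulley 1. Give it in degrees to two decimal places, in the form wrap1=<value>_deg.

crossed belt: β = asin((r1+r2)/C) = asin(12/38) = 18.4085°
wrap1 = wrap2 = π + 2β = 216.8170°

wrap1=216.82_deg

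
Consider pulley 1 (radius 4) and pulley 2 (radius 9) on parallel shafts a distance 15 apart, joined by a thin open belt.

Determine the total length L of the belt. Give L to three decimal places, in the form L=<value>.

L=72.523

open belt: β = asin((r2−r1)/C) = asin(5/15) = 19.4712°
wrap1 = π − 2β = 141.0576°
wrap2 = π + 2β = 218.9424°
tangent length = C·cosβ = 14.1421
L = r1·wrap1 + r2·wrap2 + 2·C·cosβ = 4·2.4619 + 9·3.8213 + 2·14.1421 = 72.5233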